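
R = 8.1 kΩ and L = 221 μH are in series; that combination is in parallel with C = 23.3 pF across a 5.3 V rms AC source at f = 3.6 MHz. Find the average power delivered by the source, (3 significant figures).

ω = 2πf = 2.262e+07 rad/s
X_L = ωL = 5000 Ω
X_C = 1/(ωC) = 1900 Ω
Branch 1 (R+jX_L): Z₁ = 8100 + j5000 Ω, |Z₁| = 9520 Ω
Branch 2 (−jX_C): Z₂ = −j1900 Ω
Parallel: Z = Z₁Z₂/(Z₁+Z₂), |Z| = 2080 Ω, ∠Z = -79.3°
I = V/|Z| = 2.55 mA
P = VI cos φ = 5.3 × 0.00255 × cos(-79.3°) = 2.51 mW

2.51 mW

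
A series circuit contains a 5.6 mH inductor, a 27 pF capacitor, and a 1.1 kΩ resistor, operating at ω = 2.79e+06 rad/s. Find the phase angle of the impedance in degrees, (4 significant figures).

X_L = ωL = 15620 Ω
X_C = 1/(ωC) = 13270 Ω
Net reactance X = X_L − X_C = 2349 Ω
Z = 1100 + j2349 Ω
|Z| = √(1100² + 2349²) = 2594 Ω
∠Z = arctan(2349/1100) = 64.91°

64.91°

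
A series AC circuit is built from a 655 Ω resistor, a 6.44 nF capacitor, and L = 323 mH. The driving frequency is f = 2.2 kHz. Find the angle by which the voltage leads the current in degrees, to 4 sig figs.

-84.47°

ω = 2πf = 13820 rad/s
X_L = ωL = 4465 Ω
X_C = 1/(ωC) = 11230 Ω
Net reactance X = X_L − X_C = -6769 Ω
Z = 655.0 − j6769 Ω
|Z| = √(655.0² + 6769²) = 6800 Ω
∠Z = arctan(-6769/655.0) = -84.47°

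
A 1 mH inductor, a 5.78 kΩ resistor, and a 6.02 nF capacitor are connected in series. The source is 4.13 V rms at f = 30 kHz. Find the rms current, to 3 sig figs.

709 μA

ω = 2πf = 188500 rad/s
X_L = ωL = 188 Ω
X_C = 1/(ωC) = 881 Ω
Net reactance X = X_L − X_C = -693 Ω
Z = 5780 − j693 Ω
|Z| = √(5780² + 693²) = 5820 Ω
I = V/|Z| = 4.13/5820 = 709 μA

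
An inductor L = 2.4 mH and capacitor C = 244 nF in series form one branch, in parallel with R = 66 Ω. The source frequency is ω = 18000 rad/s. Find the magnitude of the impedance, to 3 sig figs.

X_L = ωL = 43.2 Ω
X_C = 1/(ωC) = 228 Ω
Branch 1: Z₁ = R = 66.0 Ω
Branch 2 (series LC): Z₂ = j(X_L − X_C) = −j184 Ω
Parallel: Z = Z₁Z₂/(Z₁+Z₂), |Z| = 62.1 Ω, ∠Z = -19.7°

62.1 Ω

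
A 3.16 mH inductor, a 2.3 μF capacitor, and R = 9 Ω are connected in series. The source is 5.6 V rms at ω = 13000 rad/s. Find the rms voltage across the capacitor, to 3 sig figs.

15.9 V

X_L = ωL = 41.1 Ω
X_C = 1/(ωC) = 33.4 Ω
Net reactance X = X_L − X_C = 7.64 Ω
Z = 9.00 + j7.64 Ω
|Z| = √(9.00² + 7.64²) = 11.8 Ω
I = V/|Z| = 474 mA
V_C = I·|Z_C| = 0.474 × 33.4 = 15.9 V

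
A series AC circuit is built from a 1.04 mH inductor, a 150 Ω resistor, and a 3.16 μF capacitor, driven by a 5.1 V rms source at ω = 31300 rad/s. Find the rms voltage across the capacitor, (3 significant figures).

0.340 V

X_L = ωL = 32.6 Ω
X_C = 1/(ωC) = 10.1 Ω
Net reactance X = X_L − X_C = 22.4 Ω
Z = 150 + j22.4 Ω
|Z| = √(150² + 22.4²) = 152 Ω
I = V/|Z| = 33.6 mA
V_C = I·|Z_C| = 0.0336 × 10.1 = 0.340 V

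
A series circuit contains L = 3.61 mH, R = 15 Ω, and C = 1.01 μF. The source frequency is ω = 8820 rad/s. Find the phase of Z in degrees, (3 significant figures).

-79.4°

X_L = ωL = 31.8 Ω
X_C = 1/(ωC) = 112 Ω
Net reactance X = X_L − X_C = -80.4 Ω
Z = 15.0 − j80.4 Ω
|Z| = √(15.0² + 80.4²) = 81.8 Ω
∠Z = arctan(-80.4/15.0) = -79.4°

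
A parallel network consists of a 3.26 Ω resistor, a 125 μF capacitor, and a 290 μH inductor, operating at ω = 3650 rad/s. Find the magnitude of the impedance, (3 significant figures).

1.73 Ω

X_L = ωL = 1.06 Ω
X_C = 1/(ωC) = 2.19 Ω
Parallel: admittances add. Y = 1/R + 1/(jωL) + jωC
Y = (0.307 − j0.488) S
|Y| = 0.577 S → |Z| = 1/|Y| = 1.73 Ω, ∠Z = −∠Y = 57.9°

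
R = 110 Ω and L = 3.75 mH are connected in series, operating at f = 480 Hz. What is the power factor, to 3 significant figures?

ω = 2πf = 3016 rad/s
X_L = ωL = 11.3 Ω
Z = 110 + j11.3 Ω
|Z| = √(110² + 11.3²) = 111 Ω
∠Z = arctan(11.3/110) = 5.87°
cos φ = cos(5.87°) = 0.995

0.995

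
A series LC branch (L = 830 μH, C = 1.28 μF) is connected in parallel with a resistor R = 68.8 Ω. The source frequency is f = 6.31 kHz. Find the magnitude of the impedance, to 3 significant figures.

ω = 2πf = 39650 rad/s
X_L = ωL = 32.9 Ω
X_C = 1/(ωC) = 19.7 Ω
Branch 1: Z₁ = R = 68.8 Ω
Branch 2 (series LC): Z₂ = j(X_L − X_C) = j13.2 Ω
Parallel: Z = Z₁Z₂/(Z₁+Z₂), |Z| = 13.0 Ω, ∠Z = 79.1°

13.0 Ω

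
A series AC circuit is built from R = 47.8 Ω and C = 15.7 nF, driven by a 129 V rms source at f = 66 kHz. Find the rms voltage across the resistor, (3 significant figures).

ω = 2πf = 414700 rad/s
X_C = 1/(ωC) = 154 Ω
Z = 47.8 − j154 Ω
|Z| = √(47.8² + 154²) = 161 Ω
I = V/|Z| = 802 mA
V_R = I·|Z_R| = 0.802 × 47.8 = 38.3 V

38.3 V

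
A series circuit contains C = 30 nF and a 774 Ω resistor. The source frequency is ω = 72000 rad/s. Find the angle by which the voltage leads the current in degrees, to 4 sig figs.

-30.89°

X_C = 1/(ωC) = 463.0 Ω
Z = 774.0 − j463.0 Ω
|Z| = √(774.0² + 463.0²) = 901.9 Ω
∠Z = arctan(-463.0/774.0) = -30.89°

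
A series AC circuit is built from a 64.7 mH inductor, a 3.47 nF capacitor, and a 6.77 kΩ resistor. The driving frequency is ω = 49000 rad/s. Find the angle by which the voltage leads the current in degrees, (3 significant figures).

X_L = ωL = 3170 Ω
X_C = 1/(ωC) = 5880 Ω
Net reactance X = X_L − X_C = -2710 Ω
Z = 6770 − j2710 Ω
|Z| = √(6770² + 2710²) = 7290 Ω
∠Z = arctan(-2710/6770) = -21.8°

-21.8°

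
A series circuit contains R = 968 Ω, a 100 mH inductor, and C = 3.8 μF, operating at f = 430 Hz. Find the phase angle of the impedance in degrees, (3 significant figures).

ω = 2πf = 2702 rad/s
X_L = ωL = 270 Ω
X_C = 1/(ωC) = 97.4 Ω
Net reactance X = X_L − X_C = 173 Ω
Z = 968 + j173 Ω
|Z| = √(968² + 173²) = 983 Ω
∠Z = arctan(173/968) = 10.1°

10.1°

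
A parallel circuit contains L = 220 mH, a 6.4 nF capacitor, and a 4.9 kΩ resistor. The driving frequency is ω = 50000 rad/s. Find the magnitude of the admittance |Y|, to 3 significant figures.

X_L = ωL = 11000 Ω
X_C = 1/(ωC) = 3120 Ω
Parallel: admittances add. Y = 1/R + 1/(jωL) + jωC
Y = (0.000204 + j0.000229) S
|Y| = 0.000307 S → |Z| = 1/|Y| = 3260 Ω, ∠Z = −∠Y = -48.3°

307 μS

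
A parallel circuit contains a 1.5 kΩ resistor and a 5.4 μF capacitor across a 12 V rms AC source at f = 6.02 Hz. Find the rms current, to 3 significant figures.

8.37 mA

ω = 2πf = 37.82 rad/s
X_C = 1/(ωC) = 4900 Ω
Parallel: admittances add. Y = 1/R + jωC
Y = (0.000667 + j0.000204) S
|Y| = 0.000697 S → |Z| = 1/|Y| = 1430 Ω, ∠Z = −∠Y = -17.0°
I = V/|Z| = 12/1430 = 8.37 mA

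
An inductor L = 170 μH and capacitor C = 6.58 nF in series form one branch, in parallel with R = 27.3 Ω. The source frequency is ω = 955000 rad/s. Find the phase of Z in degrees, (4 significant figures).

X_L = ωL = 162.4 Ω
X_C = 1/(ωC) = 159.1 Ω
Branch 1: Z₁ = R = 27.30 Ω
Branch 2 (series LC): Z₂ = j(X_L − X_C) = j3.213 Ω
Parallel: Z = Z₁Z₂/(Z₁+Z₂), |Z| = 3.191 Ω, ∠Z = 83.29°

83.29°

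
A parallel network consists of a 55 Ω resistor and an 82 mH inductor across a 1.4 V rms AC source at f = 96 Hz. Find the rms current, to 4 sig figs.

ω = 2πf = 603.2 rad/s
X_L = ωL = 49.46 Ω
Parallel: admittances add. Y = 1/R + 1/(jωL)
Y = (0.01818 − j0.02022) S
|Y| = 0.02719 S → |Z| = 1/|Y| = 36.78 Ω, ∠Z = −∠Y = 48.04°
I = V/|Z| = 1.4/36.78 = 38.07 mA

38.07 mA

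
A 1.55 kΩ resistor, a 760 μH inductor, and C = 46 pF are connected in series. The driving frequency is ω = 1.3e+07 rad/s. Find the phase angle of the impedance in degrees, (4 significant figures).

X_L = ωL = 9880 Ω
X_C = 1/(ωC) = 1672 Ω
Net reactance X = X_L − X_C = 8208 Ω
Z = 1550 + j8208 Ω
|Z| = √(1550² + 8208²) = 8353 Ω
∠Z = arctan(8208/1550) = 79.31°

79.31°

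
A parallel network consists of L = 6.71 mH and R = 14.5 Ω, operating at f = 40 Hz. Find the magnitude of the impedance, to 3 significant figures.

ω = 2πf = 251.3 rad/s
X_L = ωL = 1.69 Ω
Parallel: admittances add. Y = 1/R + 1/(jωL)
Y = (0.0690 − j0.593) S
|Y| = 0.597 S → |Z| = 1/|Y| = 1.68 Ω, ∠Z = −∠Y = 83.4°

1.68 Ω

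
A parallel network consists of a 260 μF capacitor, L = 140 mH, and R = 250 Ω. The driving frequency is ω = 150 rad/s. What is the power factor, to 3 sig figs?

0.421

X_L = ωL = 21.0 Ω
X_C = 1/(ωC) = 25.6 Ω
Parallel: admittances add. Y = 1/R + 1/(jωL) + jωC
Y = (0.00400 − j0.00862) S
|Y| = 0.00950 S → |Z| = 1/|Y| = 105 Ω, ∠Z = −∠Y = 65.1°
cos φ = cos(65.1°) = 0.421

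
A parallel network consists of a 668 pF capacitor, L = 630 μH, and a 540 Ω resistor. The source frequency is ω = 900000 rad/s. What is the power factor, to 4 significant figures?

0.8470

X_L = ωL = 567.0 Ω
X_C = 1/(ωC) = 1663 Ω
Parallel: admittances add. Y = 1/R + 1/(jωL) + jωC
Y = (0.001852 − j0.001162) S
|Y| = 0.002186 S → |Z| = 1/|Y| = 457.4 Ω, ∠Z = −∠Y = 32.12°
cos φ = cos(32.12°) = 0.8470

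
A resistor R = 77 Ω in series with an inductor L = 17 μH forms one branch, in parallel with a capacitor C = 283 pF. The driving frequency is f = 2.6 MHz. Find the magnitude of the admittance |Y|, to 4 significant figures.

1.580 mS

ω = 2πf = 1.634e+07 rad/s
X_L = ωL = 277.7 Ω
X_C = 1/(ωC) = 216.3 Ω
Branch 1 (R+jX_L): Z₁ = 77.00 + j277.7 Ω, |Z₁| = 288.2 Ω
Branch 2 (−jX_C): Z₂ = −j216.3 Ω
Parallel: Z = Z₁Z₂/(Z₁+Z₂), |Z| = 632.9 Ω, ∠Z = -54.07°
|Y| = 1/|Z| = 1.580 mS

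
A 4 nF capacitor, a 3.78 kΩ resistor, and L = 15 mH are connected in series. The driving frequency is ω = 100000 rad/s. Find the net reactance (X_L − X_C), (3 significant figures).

-1000 Ω

X_L = ωL = 1500 Ω
X_C = 1/(ωC) = 2500 Ω
X = 1500 − 2500 = -1000 Ω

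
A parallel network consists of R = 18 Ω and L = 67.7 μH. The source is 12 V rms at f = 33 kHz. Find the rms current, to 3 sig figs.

1.08 A

ω = 2πf = 207300 rad/s
X_L = ωL = 14.0 Ω
Parallel: admittances add. Y = 1/R + 1/(jωL)
Y = (0.0556 − j0.0712) S
|Y| = 0.0903 S → |Z| = 1/|Y| = 11.1 Ω, ∠Z = −∠Y = 52.1°
I = V/|Z| = 12/11.1 = 1.08 A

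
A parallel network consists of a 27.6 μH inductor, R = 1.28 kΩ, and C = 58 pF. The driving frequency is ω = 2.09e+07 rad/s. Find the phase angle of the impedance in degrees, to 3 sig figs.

33.7°

X_L = ωL = 577 Ω
X_C = 1/(ωC) = 825 Ω
Parallel: admittances add. Y = 1/R + 1/(jωL) + jωC
Y = (0.000781 − j0.000521) S
|Y| = 0.000939 S → |Z| = 1/|Y| = 1060 Ω, ∠Z = −∠Y = 33.7°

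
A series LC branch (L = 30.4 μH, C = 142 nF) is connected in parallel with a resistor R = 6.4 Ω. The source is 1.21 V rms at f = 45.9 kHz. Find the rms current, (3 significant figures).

204 mA

ω = 2πf = 288400 rad/s
X_L = ωL = 8.77 Ω
X_C = 1/(ωC) = 24.4 Ω
Branch 1: Z₁ = R = 6.40 Ω
Branch 2 (series LC): Z₂ = j(X_L − X_C) = −j15.7 Ω
Parallel: Z = Z₁Z₂/(Z₁+Z₂), |Z| = 5.92 Ω, ∠Z = -22.2°
I = V/|Z| = 1.21/5.92 = 204 mA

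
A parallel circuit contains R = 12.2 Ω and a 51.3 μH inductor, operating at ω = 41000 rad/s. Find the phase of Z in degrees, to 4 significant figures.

80.22°

X_L = ωL = 2.103 Ω
Parallel: admittances add. Y = 1/R + 1/(jωL)
Y = (0.08197 − j0.4754) S
|Y| = 0.4825 S → |Z| = 1/|Y| = 2.073 Ω, ∠Z = −∠Y = 80.22°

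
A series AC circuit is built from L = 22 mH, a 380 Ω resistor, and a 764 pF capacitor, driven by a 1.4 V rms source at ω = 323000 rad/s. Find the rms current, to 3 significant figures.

455 μA

X_L = ωL = 7110 Ω
X_C = 1/(ωC) = 4050 Ω
Net reactance X = X_L − X_C = 3050 Ω
Z = 380 + j3050 Ω
|Z| = √(380² + 3050²) = 3080 Ω
I = V/|Z| = 1.4/3080 = 455 μA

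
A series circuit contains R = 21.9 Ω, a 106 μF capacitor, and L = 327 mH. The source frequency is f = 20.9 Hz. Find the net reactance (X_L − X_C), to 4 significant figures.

ω = 2πf = 131.3 rad/s
X_L = ωL = 42.94 Ω
X_C = 1/(ωC) = 71.84 Ω
X = 42.94 − 71.84 = -28.90 Ω

-28.90 Ω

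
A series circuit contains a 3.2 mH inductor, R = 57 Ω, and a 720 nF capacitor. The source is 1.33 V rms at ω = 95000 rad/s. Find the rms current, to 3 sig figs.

4.51 mA

X_L = ωL = 304 Ω
X_C = 1/(ωC) = 14.6 Ω
Net reactance X = X_L − X_C = 289 Ω
Z = 57.0 + j289 Ω
|Z| = √(57.0² + 289²) = 295 Ω
I = V/|Z| = 1.33/295 = 4.51 mA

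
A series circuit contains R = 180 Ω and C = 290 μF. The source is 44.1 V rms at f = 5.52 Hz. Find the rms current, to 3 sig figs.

214 mA

ω = 2πf = 34.68 rad/s
X_C = 1/(ωC) = 99.4 Ω
Z = 180 − j99.4 Ω
|Z| = √(180² + 99.4²) = 206 Ω
I = V/|Z| = 44.1/206 = 214 mA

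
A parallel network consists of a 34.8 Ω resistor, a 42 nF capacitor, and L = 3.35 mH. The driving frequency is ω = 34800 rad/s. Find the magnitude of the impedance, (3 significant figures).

33.8 Ω

X_L = ωL = 117 Ω
X_C = 1/(ωC) = 684 Ω
Parallel: admittances add. Y = 1/R + 1/(jωL) + jωC
Y = (0.0287 − j0.00712) S
|Y| = 0.0296 S → |Z| = 1/|Y| = 33.8 Ω, ∠Z = −∠Y = 13.9°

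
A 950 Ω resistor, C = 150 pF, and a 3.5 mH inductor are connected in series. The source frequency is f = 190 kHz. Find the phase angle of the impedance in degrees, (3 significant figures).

ω = 2πf = 1.194e+06 rad/s
X_L = ωL = 4180 Ω
X_C = 1/(ωC) = 5580 Ω
Net reactance X = X_L − X_C = -1410 Ω
Z = 950 − j1410 Ω
|Z| = √(950² + 1410²) = 1700 Ω
∠Z = arctan(-1410/950) = -56.0°

-56.0°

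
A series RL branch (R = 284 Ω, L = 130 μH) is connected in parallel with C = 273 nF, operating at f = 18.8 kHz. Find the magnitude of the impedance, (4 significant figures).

31.01 Ω

ω = 2πf = 118100 rad/s
X_L = ωL = 15.36 Ω
X_C = 1/(ωC) = 31.01 Ω
Branch 1 (R+jX_L): Z₁ = 284.0 + j15.36 Ω, |Z₁| = 284.4 Ω
Branch 2 (−jX_C): Z₂ = −j31.01 Ω
Parallel: Z = Z₁Z₂/(Z₁+Z₂), |Z| = 31.01 Ω, ∠Z = -83.75°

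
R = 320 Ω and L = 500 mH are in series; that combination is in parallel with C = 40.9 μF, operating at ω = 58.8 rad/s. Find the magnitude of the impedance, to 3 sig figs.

X_L = ωL = 29.4 Ω
X_C = 1/(ωC) = 416 Ω
Branch 1 (R+jX_L): Z₁ = 320 + j29.4 Ω, |Z₁| = 321 Ω
Branch 2 (−jX_C): Z₂ = −j416 Ω
Parallel: Z = Z₁Z₂/(Z₁+Z₂), |Z| = 266 Ω, ∠Z = -34.4°

266 Ω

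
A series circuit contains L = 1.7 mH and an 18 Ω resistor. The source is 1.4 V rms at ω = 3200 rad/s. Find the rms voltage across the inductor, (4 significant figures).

X_L = ωL = 5.440 Ω
Z = 18.00 + j5.440 Ω
|Z| = √(18.00² + 5.440²) = 18.80 Ω
I = V/|Z| = 74.45 mA
V_L = I·|Z_L| = 0.07445 × 5.440 = 0.4050 V

0.4050 V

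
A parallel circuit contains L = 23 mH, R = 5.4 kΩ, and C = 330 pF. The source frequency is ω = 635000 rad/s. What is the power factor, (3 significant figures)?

X_L = ωL = 14600 Ω
X_C = 1/(ωC) = 4770 Ω
Parallel: admittances add. Y = 1/R + 1/(jωL) + jωC
Y = (0.000185 + j0.000141) S
|Y| = 0.000233 S → |Z| = 1/|Y| = 4300 Ω, ∠Z = −∠Y = -37.3°
cos φ = cos(-37.3°) = 0.795

0.795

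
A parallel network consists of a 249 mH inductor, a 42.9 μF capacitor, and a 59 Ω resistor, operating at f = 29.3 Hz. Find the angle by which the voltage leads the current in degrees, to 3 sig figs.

39.4°

ω = 2πf = 184.1 rad/s
X_L = ωL = 45.8 Ω
X_C = 1/(ωC) = 127 Ω
Parallel: admittances add. Y = 1/R + 1/(jωL) + jωC
Y = (0.0169 − j0.0139) S
|Y| = 0.0219 S → |Z| = 1/|Y| = 45.6 Ω, ∠Z = −∠Y = 39.4°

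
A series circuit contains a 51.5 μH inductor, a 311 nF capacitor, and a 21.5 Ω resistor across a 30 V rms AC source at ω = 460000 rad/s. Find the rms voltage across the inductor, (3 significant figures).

X_L = ωL = 23.7 Ω
X_C = 1/(ωC) = 6.99 Ω
Net reactance X = X_L − X_C = 16.7 Ω
Z = 21.5 + j16.7 Ω
|Z| = √(21.5² + 16.7²) = 27.2 Ω
I = V/|Z| = 1.10 A
V_L = I·|Z_L| = 1.10 × 23.7 = 26.1 V

26.1 V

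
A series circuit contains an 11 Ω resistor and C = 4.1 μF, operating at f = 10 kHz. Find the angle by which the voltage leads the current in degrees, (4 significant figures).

ω = 2πf = 62830 rad/s
X_C = 1/(ωC) = 3.882 Ω
Z = 11.00 − j3.882 Ω
|Z| = √(11.00² + 3.882²) = 11.66 Ω
∠Z = arctan(-3.882/11.00) = -19.44°

-19.44°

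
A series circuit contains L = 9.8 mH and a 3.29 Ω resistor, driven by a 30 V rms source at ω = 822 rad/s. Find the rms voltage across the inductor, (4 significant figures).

X_L = ωL = 8.056 Ω
Z = 3.290 + j8.056 Ω
|Z| = √(3.290² + 8.056²) = 8.702 Ω
I = V/|Z| = 3.448 A
V_L = I·|Z_L| = 3.448 × 8.056 = 27.77 V

27.77 V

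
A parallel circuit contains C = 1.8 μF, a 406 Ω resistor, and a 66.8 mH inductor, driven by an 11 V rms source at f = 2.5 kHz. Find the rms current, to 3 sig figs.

302 mA

ω = 2πf = 15710 rad/s
X_L = ωL = 1050 Ω
X_C = 1/(ωC) = 35.4 Ω
Parallel: admittances add. Y = 1/R + 1/(jωL) + jωC
Y = (0.00246 + j0.0273) S
|Y| = 0.0274 S → |Z| = 1/|Y| = 36.5 Ω, ∠Z = −∠Y = -84.8°
I = V/|Z| = 11/36.5 = 302 mA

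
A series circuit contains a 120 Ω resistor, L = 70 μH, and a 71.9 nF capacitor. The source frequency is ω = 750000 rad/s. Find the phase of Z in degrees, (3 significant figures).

X_L = ωL = 52.5 Ω
X_C = 1/(ωC) = 18.5 Ω
Net reactance X = X_L − X_C = 34.0 Ω
Z = 120 + j34.0 Ω
|Z| = √(120² + 34.0²) = 125 Ω
∠Z = arctan(34.0/120) = 15.8°

15.8°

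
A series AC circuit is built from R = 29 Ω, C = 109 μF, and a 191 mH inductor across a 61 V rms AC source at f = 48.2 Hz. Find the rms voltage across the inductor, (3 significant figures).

88.2 V

ω = 2πf = 302.8 rad/s
X_L = ωL = 57.8 Ω
X_C = 1/(ωC) = 30.3 Ω
Net reactance X = X_L − X_C = 27.6 Ω
Z = 29.0 + j27.6 Ω
|Z| = √(29.0² + 27.6²) = 40.0 Ω
I = V/|Z| = 1.52 A
V_L = I·|Z_L| = 1.52 × 57.8 = 88.2 V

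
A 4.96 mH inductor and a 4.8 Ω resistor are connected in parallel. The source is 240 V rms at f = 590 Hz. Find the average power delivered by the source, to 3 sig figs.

12.0 kW

ω = 2πf = 3707 rad/s
X_L = ωL = 18.4 Ω
Parallel: admittances add. Y = 1/R + 1/(jωL)
Y = (0.208 − j0.0544) S
|Y| = 0.215 S → |Z| = 1/|Y| = 4.64 Ω, ∠Z = −∠Y = 14.6°
I = V/|Z| = 51.7 A
P = VI cos φ = 240 × 51.7 × cos(14.6°) = 12.0 kW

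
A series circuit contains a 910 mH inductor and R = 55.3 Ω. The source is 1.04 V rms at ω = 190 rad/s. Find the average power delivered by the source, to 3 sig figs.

1.82 mW

X_L = ωL = 173 Ω
Z = 55.3 + j173 Ω
|Z| = √(55.3² + 173²) = 182 Ω
∠Z = arctan(173/55.3) = 72.3°
I = V/|Z| = 5.73 mA
P = VI cos φ = 1.04 × 0.00573 × cos(72.3°) = 1.82 mW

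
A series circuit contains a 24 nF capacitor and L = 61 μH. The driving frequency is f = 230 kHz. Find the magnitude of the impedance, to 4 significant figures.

59.32 Ω

ω = 2πf = 1.445e+06 rad/s
X_L = ωL = 88.15 Ω
X_C = 1/(ωC) = 28.83 Ω
Net reactance X = X_L − X_C = 59.32 Ω
Z = j59.32 Ω
|Z| = √(0² + 59.32²) = 59.32 Ω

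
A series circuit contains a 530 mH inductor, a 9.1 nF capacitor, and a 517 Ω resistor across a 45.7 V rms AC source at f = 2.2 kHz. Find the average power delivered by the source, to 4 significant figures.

ω = 2πf = 13820 rad/s
X_L = ωL = 7326 Ω
X_C = 1/(ωC) = 7950 Ω
Net reactance X = X_L − X_C = -623.6 Ω
Z = 517.0 − j623.6 Ω
|Z| = √(517.0² + 623.6²) = 810.0 Ω
∠Z = arctan(-623.6/517.0) = -50.34°
I = V/|Z| = 56.42 mA
P = VI cos φ = 45.7 × 0.05642 × cos(-50.34°) = 1.646 W

1.646 W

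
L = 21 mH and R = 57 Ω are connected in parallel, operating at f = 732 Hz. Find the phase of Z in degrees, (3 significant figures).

30.5°

ω = 2πf = 4599 rad/s
X_L = ωL = 96.6 Ω
Parallel: admittances add. Y = 1/R + 1/(jωL)
Y = (0.0175 − j0.0104) S
|Y| = 0.0204 S → |Z| = 1/|Y| = 49.1 Ω, ∠Z = −∠Y = 30.5°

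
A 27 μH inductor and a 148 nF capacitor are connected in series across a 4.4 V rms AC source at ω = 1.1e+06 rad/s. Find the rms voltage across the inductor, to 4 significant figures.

5.547 V

X_L = ωL = 29.70 Ω
X_C = 1/(ωC) = 6.143 Ω
Net reactance X = X_L − X_C = 23.56 Ω
Z = j23.56 Ω
|Z| = √(0² + 23.56²) = 23.56 Ω
I = V/|Z| = 186.8 mA
V_L = I·|Z_L| = 0.1868 × 29.70 = 5.547 V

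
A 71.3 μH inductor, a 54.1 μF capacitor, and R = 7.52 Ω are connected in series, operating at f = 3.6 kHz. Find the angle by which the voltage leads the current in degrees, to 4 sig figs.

ω = 2πf = 22620 rad/s
X_L = ωL = 1.613 Ω
X_C = 1/(ωC) = 0.8172 Ω
Net reactance X = X_L − X_C = 0.7956 Ω
Z = 7.520 + j0.7956 Ω
|Z| = √(7.520² + 0.7956²) = 7.562 Ω
∠Z = arctan(0.7956/7.520) = 6.039°

6.039°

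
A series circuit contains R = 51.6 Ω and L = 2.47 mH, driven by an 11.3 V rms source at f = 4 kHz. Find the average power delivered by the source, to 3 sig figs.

ω = 2πf = 25130 rad/s
X_L = ωL = 62.1 Ω
Z = 51.6 + j62.1 Ω
|Z| = √(51.6² + 62.1²) = 80.7 Ω
∠Z = arctan(62.1/51.6) = 50.3°
I = V/|Z| = 140 mA
P = VI cos φ = 11.3 × 0.140 × cos(50.3°) = 1.01 W

1.01 W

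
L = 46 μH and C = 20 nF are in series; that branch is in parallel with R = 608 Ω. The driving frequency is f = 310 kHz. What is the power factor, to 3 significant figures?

0.105

ω = 2πf = 1.948e+06 rad/s
X_L = ωL = 89.6 Ω
X_C = 1/(ωC) = 25.7 Ω
Branch 1: Z₁ = R = 608 Ω
Branch 2 (series LC): Z₂ = j(X_L − X_C) = j63.9 Ω
Parallel: Z = Z₁Z₂/(Z₁+Z₂), |Z| = 63.6 Ω, ∠Z = 84.0°
cos φ = cos(84.0°) = 0.105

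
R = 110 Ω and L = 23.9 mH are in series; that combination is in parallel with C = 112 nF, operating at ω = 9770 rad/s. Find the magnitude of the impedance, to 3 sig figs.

X_L = ωL = 234 Ω
X_C = 1/(ωC) = 914 Ω
Branch 1 (R+jX_L): Z₁ = 110 + j234 Ω, |Z₁| = 258 Ω
Branch 2 (−jX_C): Z₂ = −j914 Ω
Parallel: Z = Z₁Z₂/(Z₁+Z₂), |Z| = 342 Ω, ∠Z = 55.6°

342 Ω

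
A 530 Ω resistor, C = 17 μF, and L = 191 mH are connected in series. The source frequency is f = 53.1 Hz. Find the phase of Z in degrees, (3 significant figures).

-12.0°

ω = 2πf = 333.6 rad/s
X_L = ωL = 63.7 Ω
X_C = 1/(ωC) = 176 Ω
Net reactance X = X_L − X_C = -113 Ω
Z = 530 − j113 Ω
|Z| = √(530² + 113²) = 542 Ω
∠Z = arctan(-113/530) = -12.0°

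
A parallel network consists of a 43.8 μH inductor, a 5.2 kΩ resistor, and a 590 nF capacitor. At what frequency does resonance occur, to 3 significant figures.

31.3 kHz

ω₀ = 1/√(LC) = 1/√(4.38e-05 × 5.9e-07) = 196700 rad/s
f₀ = ω₀/(2π) = 31.3 kHz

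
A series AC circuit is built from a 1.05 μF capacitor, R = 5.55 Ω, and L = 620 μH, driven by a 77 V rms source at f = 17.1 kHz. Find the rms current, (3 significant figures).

1.33 A

ω = 2πf = 107400 rad/s
X_L = ωL = 66.6 Ω
X_C = 1/(ωC) = 8.86 Ω
Net reactance X = X_L − X_C = 57.8 Ω
Z = 5.55 + j57.8 Ω
|Z| = √(5.55² + 57.8²) = 58.0 Ω
I = V/|Z| = 77/58.0 = 1.33 A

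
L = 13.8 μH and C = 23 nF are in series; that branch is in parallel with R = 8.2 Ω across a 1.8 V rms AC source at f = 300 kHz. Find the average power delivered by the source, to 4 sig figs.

ω = 2πf = 1.885e+06 rad/s
X_L = ωL = 26.01 Ω
X_C = 1/(ωC) = 23.07 Ω
Branch 1: Z₁ = R = 8.200 Ω
Branch 2 (series LC): Z₂ = j(X_L − X_C) = j2.946 Ω
Parallel: Z = Z₁Z₂/(Z₁+Z₂), |Z| = 2.773 Ω, ∠Z = 70.24°
I = V/|Z| = 649.1 mA
P = VI cos φ = 1.8 × 0.6491 × cos(70.24°) = 395.1 mW

395.1 mW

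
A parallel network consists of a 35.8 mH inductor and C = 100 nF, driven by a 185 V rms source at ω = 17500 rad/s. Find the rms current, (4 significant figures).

28.46 mA

X_L = ωL = 626.5 Ω
X_C = 1/(ωC) = 571.4 Ω
Parallel: admittances add. Y = 1/(jωL) + jωC
Y = (0 + j0.0001538) S
|Y| = 0.0001538 S → |Z| = 1/|Y| = 6501 Ω, ∠Z = −∠Y = -90.00°
I = V/|Z| = 185/6501 = 28.46 mA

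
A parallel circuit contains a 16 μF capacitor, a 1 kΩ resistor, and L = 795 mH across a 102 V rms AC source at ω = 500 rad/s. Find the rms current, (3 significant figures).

X_L = ωL = 398 Ω
X_C = 1/(ωC) = 125 Ω
Parallel: admittances add. Y = 1/R + 1/(jωL) + jωC
Y = (0.00100 + j0.00548) S
|Y| = 0.00557 S → |Z| = 1/|Y| = 179 Ω, ∠Z = −∠Y = -79.7°
I = V/|Z| = 102/179 = 569 mA

569 mA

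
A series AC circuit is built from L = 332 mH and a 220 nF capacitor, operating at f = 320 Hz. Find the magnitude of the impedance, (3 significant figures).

1590 Ω

ω = 2πf = 2011 rad/s
X_L = ωL = 668 Ω
X_C = 1/(ωC) = 2260 Ω
Net reactance X = X_L − X_C = -1590 Ω
Z = − j1590 Ω
|Z| = √(0² + 1590²) = 1590 Ω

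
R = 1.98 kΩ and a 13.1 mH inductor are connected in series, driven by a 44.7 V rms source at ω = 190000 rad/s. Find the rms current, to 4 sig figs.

X_L = ωL = 2489 Ω
Z = 1980 + j2489 Ω
|Z| = √(1980² + 2489²) = 3180 Ω
I = V/|Z| = 44.7/3180 = 14.05 mA

14.05 mA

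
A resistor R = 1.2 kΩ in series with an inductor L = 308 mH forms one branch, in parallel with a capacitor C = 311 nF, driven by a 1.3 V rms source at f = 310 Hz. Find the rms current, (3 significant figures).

ω = 2πf = 1948 rad/s
X_L = ωL = 600 Ω
X_C = 1/(ωC) = 1650 Ω
Branch 1 (R+jX_L): Z₁ = 1200 + j600 Ω, |Z₁| = 1340 Ω
Branch 2 (−jX_C): Z₂ = −j1650 Ω
Parallel: Z = Z₁Z₂/(Z₁+Z₂), |Z| = 1390 Ω, ∠Z = -22.2°
I = V/|Z| = 1.3/1390 = 936 μA

936 μA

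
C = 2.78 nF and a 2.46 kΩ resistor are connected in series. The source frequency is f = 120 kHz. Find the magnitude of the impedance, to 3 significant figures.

2510 Ω

ω = 2πf = 754000 rad/s
X_C = 1/(ωC) = 477 Ω
Z = 2460 − j477 Ω
|Z| = √(2460² + 477²) = 2510 Ω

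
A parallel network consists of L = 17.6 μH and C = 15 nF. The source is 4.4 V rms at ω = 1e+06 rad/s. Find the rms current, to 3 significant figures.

184 mA

X_L = ωL = 17.6 Ω
X_C = 1/(ωC) = 66.7 Ω
Parallel: admittances add. Y = 1/(jωL) + jωC
Y = (0 − j0.0418) S
|Y| = 0.0418 S → |Z| = 1/|Y| = 23.9 Ω, ∠Z = −∠Y = 90.0°
I = V/|Z| = 4.4/23.9 = 184 mA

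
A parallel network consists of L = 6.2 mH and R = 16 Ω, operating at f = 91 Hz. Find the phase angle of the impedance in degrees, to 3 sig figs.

77.5°

ω = 2πf = 571.8 rad/s
X_L = ωL = 3.54 Ω
Parallel: admittances add. Y = 1/R + 1/(jωL)
Y = (0.0625 − j0.282) S
|Y| = 0.289 S → |Z| = 1/|Y| = 3.46 Ω, ∠Z = −∠Y = 77.5°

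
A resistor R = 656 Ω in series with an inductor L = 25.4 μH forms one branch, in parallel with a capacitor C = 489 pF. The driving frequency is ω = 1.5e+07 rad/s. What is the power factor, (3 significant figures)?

0.168

X_L = ωL = 381 Ω
X_C = 1/(ωC) = 136 Ω
Branch 1 (R+jX_L): Z₁ = 656 + j381 Ω, |Z₁| = 759 Ω
Branch 2 (−jX_C): Z₂ = −j136 Ω
Parallel: Z = Z₁Z₂/(Z₁+Z₂), |Z| = 148 Ω, ∠Z = -80.3°
cos φ = cos(-80.3°) = 0.168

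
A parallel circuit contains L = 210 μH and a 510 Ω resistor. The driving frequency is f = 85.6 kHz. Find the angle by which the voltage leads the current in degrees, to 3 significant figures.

ω = 2πf = 537800 rad/s
X_L = ωL = 113 Ω
Parallel: admittances add. Y = 1/R + 1/(jωL)
Y = (0.00196 − j0.00885) S
|Y| = 0.00907 S → |Z| = 1/|Y| = 110 Ω, ∠Z = −∠Y = 77.5°

77.5°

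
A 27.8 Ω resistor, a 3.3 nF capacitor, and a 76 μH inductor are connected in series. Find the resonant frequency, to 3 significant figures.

318 kHz

ω₀ = 1/√(LC) = 1/√(7.6e-05 × 3.3e-09) = 1.997e+06 rad/s
f₀ = ω₀/(2π) = 318 kHz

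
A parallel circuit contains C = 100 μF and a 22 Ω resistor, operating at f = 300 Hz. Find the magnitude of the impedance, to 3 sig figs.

ω = 2πf = 1885 rad/s
X_C = 1/(ωC) = 5.31 Ω
Parallel: admittances add. Y = 1/R + jωC
Y = (0.0455 + j0.188) S
|Y| = 0.194 S → |Z| = 1/|Y| = 5.16 Ω, ∠Z = −∠Y = -76.4°

5.16 Ω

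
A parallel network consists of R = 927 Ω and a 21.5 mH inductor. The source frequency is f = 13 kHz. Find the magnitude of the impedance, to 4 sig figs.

819.8 Ω

ω = 2πf = 81680 rad/s
X_L = ωL = 1756 Ω
Parallel: admittances add. Y = 1/R + 1/(jωL)
Y = (0.001079 − j0.0005694) S
|Y| = 0.001220 S → |Z| = 1/|Y| = 819.8 Ω, ∠Z = −∠Y = 27.83°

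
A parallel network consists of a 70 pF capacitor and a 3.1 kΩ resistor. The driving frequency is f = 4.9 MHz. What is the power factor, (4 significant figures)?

0.1480

ω = 2πf = 3.079e+07 rad/s
X_C = 1/(ωC) = 464.0 Ω
Parallel: admittances add. Y = 1/R + jωC
Y = (0.0003226 + j0.002155) S
|Y| = 0.002179 S → |Z| = 1/|Y| = 458.9 Ω, ∠Z = −∠Y = -81.49°
cos φ = cos(-81.49°) = 0.1480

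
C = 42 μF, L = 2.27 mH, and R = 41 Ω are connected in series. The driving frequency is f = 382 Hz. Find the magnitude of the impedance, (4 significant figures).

ω = 2πf = 2400 rad/s
X_L = ωL = 5.448 Ω
X_C = 1/(ωC) = 9.920 Ω
Net reactance X = X_L − X_C = -4.472 Ω
Z = 41.00 − j4.472 Ω
|Z| = √(41.00² + 4.472²) = 41.24 Ω

41.24 Ω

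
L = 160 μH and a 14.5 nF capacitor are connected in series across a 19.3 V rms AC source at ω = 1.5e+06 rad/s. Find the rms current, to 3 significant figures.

99.5 mA

X_L = ωL = 240 Ω
X_C = 1/(ωC) = 46.0 Ω
Net reactance X = X_L − X_C = 194 Ω
Z = j194 Ω
|Z| = √(0² + 194²) = 194 Ω
I = V/|Z| = 19.3/194 = 99.5 mA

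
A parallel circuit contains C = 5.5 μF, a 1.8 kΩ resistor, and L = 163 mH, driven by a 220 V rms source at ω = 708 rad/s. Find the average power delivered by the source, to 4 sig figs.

26.89 W

X_L = ωL = 115.4 Ω
X_C = 1/(ωC) = 256.8 Ω
Parallel: admittances add. Y = 1/R + 1/(jωL) + jωC
Y = (0.0005556 − j0.004771) S
|Y| = 0.004803 S → |Z| = 1/|Y| = 208.2 Ω, ∠Z = −∠Y = 83.36°
I = V/|Z| = 1.057 A
P = VI cos φ = 220 × 1.057 × cos(83.36°) = 26.89 W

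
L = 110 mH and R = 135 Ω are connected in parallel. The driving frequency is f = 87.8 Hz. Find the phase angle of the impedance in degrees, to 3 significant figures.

ω = 2πf = 551.7 rad/s
X_L = ωL = 60.7 Ω
Parallel: admittances add. Y = 1/R + 1/(jωL)
Y = (0.00741 − j0.0165) S
|Y| = 0.0181 S → |Z| = 1/|Y| = 55.3 Ω, ∠Z = −∠Y = 65.8°

65.8°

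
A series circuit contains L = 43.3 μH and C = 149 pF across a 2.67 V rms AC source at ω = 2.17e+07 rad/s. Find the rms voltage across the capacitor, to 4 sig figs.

1.310 V

X_L = ωL = 939.6 Ω
X_C = 1/(ωC) = 309.3 Ω
Net reactance X = X_L − X_C = 630.3 Ω
Z = j630.3 Ω
|Z| = √(0² + 630.3²) = 630.3 Ω
I = V/|Z| = 4.236 mA
V_C = I·|Z_C| = 0.004236 × 309.3 = 1.310 V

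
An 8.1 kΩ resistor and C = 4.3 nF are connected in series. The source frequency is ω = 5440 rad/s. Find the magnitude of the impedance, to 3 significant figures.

43500 Ω

X_C = 1/(ωC) = 42700 Ω
Z = 8100 − j42700 Ω
|Z| = √(8100² + 42700²) = 43500 Ω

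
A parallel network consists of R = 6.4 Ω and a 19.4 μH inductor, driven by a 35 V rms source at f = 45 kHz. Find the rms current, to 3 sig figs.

8.40 A

ω = 2πf = 282700 rad/s
X_L = ωL = 5.49 Ω
Parallel: admittances add. Y = 1/R + 1/(jωL)
Y = (0.156 − j0.182) S
|Y| = 0.240 S → |Z| = 1/|Y| = 4.16 Ω, ∠Z = −∠Y = 49.4°
I = V/|Z| = 35/4.16 = 8.40 A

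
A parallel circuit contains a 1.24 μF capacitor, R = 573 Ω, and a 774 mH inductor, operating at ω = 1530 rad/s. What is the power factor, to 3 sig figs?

X_L = ωL = 1180 Ω
X_C = 1/(ωC) = 527 Ω
Parallel: admittances add. Y = 1/R + 1/(jωL) + jωC
Y = (0.00175 + j0.00105) S
|Y| = 0.00204 S → |Z| = 1/|Y| = 491 Ω, ∠Z = −∠Y = -31.1°
cos φ = cos(-31.1°) = 0.856

0.856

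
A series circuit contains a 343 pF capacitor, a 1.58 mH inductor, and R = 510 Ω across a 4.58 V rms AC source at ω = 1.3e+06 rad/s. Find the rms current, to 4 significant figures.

8.423 mA

X_L = ωL = 2054 Ω
X_C = 1/(ωC) = 2243 Ω
Net reactance X = X_L − X_C = -188.7 Ω
Z = 510.0 − j188.7 Ω
|Z| = √(510.0² + 188.7²) = 543.8 Ω
I = V/|Z| = 4.58/543.8 = 8.423 mA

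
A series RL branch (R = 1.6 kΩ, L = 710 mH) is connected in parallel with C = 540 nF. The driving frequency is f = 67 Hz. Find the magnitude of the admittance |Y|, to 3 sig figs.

615 μS

ω = 2πf = 421.0 rad/s
X_L = ωL = 299 Ω
X_C = 1/(ωC) = 4400 Ω
Branch 1 (R+jX_L): Z₁ = 1600 + j299 Ω, |Z₁| = 1630 Ω
Branch 2 (−jX_C): Z₂ = −j4400 Ω
Parallel: Z = Z₁Z₂/(Z₁+Z₂), |Z| = 1630 Ω, ∠Z = -10.7°
|Y| = 1/|Z| = 615 μS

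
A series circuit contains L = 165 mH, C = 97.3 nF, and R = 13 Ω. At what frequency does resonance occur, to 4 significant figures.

ω₀ = 1/√(LC) = 1/√(0.165 × 9.73e-08) = 7892 rad/s
f₀ = ω₀/(2π) = 1.256 kHz

1.256 kHz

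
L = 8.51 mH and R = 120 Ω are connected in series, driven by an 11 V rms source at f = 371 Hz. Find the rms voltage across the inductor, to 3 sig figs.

1.79 V

ω = 2πf = 2331 rad/s
X_L = ωL = 19.8 Ω
Z = 120 + j19.8 Ω
|Z| = √(120² + 19.8²) = 122 Ω
I = V/|Z| = 90.4 mA
V_L = I·|Z_L| = 0.0904 × 19.8 = 1.79 V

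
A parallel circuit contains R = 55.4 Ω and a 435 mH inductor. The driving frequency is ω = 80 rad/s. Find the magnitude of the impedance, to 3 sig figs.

X_L = ωL = 34.8 Ω
Parallel: admittances add. Y = 1/R + 1/(jωL)
Y = (0.0181 − j0.0287) S
|Y| = 0.0339 S → |Z| = 1/|Y| = 29.5 Ω, ∠Z = −∠Y = 57.9°

29.5 Ω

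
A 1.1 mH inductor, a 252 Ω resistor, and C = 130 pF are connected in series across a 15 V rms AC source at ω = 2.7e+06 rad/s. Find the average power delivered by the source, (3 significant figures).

726 mW

X_L = ωL = 2970 Ω
X_C = 1/(ωC) = 2850 Ω
Net reactance X = X_L − X_C = 121 Ω
Z = 252 + j121 Ω
|Z| = √(252² + 121²) = 280 Ω
∠Z = arctan(121/252) = 25.6°
I = V/|Z| = 53.7 mA
P = VI cos φ = 15 × 0.0537 × cos(25.6°) = 726 mW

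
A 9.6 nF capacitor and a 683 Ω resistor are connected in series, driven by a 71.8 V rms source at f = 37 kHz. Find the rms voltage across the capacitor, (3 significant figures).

ω = 2πf = 232500 rad/s
X_C = 1/(ωC) = 448 Ω
Z = 683 − j448 Ω
|Z| = √(683² + 448²) = 817 Ω
I = V/|Z| = 87.9 mA
V_C = I·|Z_C| = 0.0879 × 448 = 39.4 V

39.4 V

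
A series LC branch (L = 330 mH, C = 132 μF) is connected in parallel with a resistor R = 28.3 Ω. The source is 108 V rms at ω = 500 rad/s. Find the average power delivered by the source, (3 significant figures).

X_L = ωL = 165 Ω
X_C = 1/(ωC) = 15.2 Ω
Branch 1: Z₁ = R = 28.3 Ω
Branch 2 (series LC): Z₂ = j(X_L − X_C) = j150 Ω
Parallel: Z = Z₁Z₂/(Z₁+Z₂), |Z| = 27.8 Ω, ∠Z = 10.7°
I = V/|Z| = 3.88 A
P = VI cos φ = 108 × 3.88 × cos(10.7°) = 412 W

412 W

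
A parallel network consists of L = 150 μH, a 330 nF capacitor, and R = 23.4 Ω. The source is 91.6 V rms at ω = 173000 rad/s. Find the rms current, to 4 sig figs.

X_L = ωL = 25.95 Ω
X_C = 1/(ωC) = 17.52 Ω
Parallel: admittances add. Y = 1/R + 1/(jωL) + jωC
Y = (0.04274 + j0.01855) S
|Y| = 0.04659 S → |Z| = 1/|Y| = 21.46 Ω, ∠Z = −∠Y = -23.47°
I = V/|Z| = 91.6/21.46 = 4.268 A

4.268 A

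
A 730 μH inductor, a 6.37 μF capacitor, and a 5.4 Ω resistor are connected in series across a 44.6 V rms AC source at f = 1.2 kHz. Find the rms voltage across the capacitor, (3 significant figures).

ω = 2πf = 7540 rad/s
X_L = ωL = 5.50 Ω
X_C = 1/(ωC) = 20.8 Ω
Net reactance X = X_L − X_C = -15.3 Ω
Z = 5.40 − j15.3 Ω
|Z| = √(5.40² + 15.3²) = 16.2 Ω
I = V/|Z| = 2.75 A
V_C = I·|Z_C| = 2.75 × 20.8 = 57.2 V

57.2 V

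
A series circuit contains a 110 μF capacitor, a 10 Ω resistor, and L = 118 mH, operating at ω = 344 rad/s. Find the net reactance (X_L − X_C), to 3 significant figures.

14.2 Ω

X_L = ωL = 40.6 Ω
X_C = 1/(ωC) = 26.4 Ω
X = 40.6 − 26.4 = 14.2 Ω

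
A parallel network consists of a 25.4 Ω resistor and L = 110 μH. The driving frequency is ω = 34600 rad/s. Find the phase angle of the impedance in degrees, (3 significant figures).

X_L = ωL = 3.81 Ω
Parallel: admittances add. Y = 1/R + 1/(jωL)
Y = (0.0394 − j0.263) S
|Y| = 0.266 S → |Z| = 1/|Y| = 3.76 Ω, ∠Z = −∠Y = 81.5°

81.5°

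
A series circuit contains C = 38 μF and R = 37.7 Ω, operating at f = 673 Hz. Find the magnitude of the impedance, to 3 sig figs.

ω = 2πf = 4229 rad/s
X_C = 1/(ωC) = 6.22 Ω
Z = 37.7 − j6.22 Ω
|Z| = √(37.7² + 6.22²) = 38.2 Ω

38.2 Ω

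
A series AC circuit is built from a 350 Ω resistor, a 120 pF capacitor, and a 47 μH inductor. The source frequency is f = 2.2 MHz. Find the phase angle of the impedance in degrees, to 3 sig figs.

ω = 2πf = 1.382e+07 rad/s
X_L = ωL = 650 Ω
X_C = 1/(ωC) = 603 Ω
Net reactance X = X_L − X_C = 46.8 Ω
Z = 350 + j46.8 Ω
|Z| = √(350² + 46.8²) = 353 Ω
∠Z = arctan(46.8/350) = 7.62°

7.62°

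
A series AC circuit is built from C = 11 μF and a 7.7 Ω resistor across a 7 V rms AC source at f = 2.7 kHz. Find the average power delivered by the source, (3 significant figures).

ω = 2πf = 16960 rad/s
X_C = 1/(ωC) = 5.36 Ω
Z = 7.70 − j5.36 Ω
|Z| = √(7.70² + 5.36²) = 9.38 Ω
∠Z = arctan(-5.36/7.70) = -34.8°
I = V/|Z| = 746 mA
P = VI cos φ = 7 × 0.746 × cos(-34.8°) = 4.29 W

4.29 W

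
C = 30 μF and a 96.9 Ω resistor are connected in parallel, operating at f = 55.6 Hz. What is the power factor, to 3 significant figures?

ω = 2πf = 349.3 rad/s
X_C = 1/(ωC) = 95.4 Ω
Parallel: admittances add. Y = 1/R + jωC
Y = (0.0103 + j0.0105) S
|Y| = 0.0147 S → |Z| = 1/|Y| = 68.0 Ω, ∠Z = −∠Y = -45.4°
cos φ = cos(-45.4°) = 0.702

0.702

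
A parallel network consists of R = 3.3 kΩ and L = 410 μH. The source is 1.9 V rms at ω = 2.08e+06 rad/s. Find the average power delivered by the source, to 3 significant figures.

1.09 mW

X_L = ωL = 853 Ω
Parallel: admittances add. Y = 1/R + 1/(jωL)
Y = (0.000303 − j0.00117) S
|Y| = 0.00121 S → |Z| = 1/|Y| = 826 Ω, ∠Z = −∠Y = 75.5°
I = V/|Z| = 2.30 mA
P = VI cos φ = 1.9 × 0.00230 × cos(75.5°) = 1.09 mW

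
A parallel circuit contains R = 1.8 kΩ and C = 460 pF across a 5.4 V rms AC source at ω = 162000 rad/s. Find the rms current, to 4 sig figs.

X_C = 1/(ωC) = 13420 Ω
Parallel: admittances add. Y = 1/R + jωC
Y = (0.0005556 + j7.452e-05) S
|Y| = 0.0005605 S → |Z| = 1/|Y| = 1784 Ω, ∠Z = −∠Y = -7.640°
I = V/|Z| = 5.4/1784 = 3.027 mA

3.027 mA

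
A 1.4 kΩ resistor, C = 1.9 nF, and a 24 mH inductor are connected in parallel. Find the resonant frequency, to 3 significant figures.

ω₀ = 1/√(LC) = 1/√(0.024 × 1.9e-09) = 148100 rad/s
f₀ = ω₀/(2π) = 23.6 kHz

23.6 kHz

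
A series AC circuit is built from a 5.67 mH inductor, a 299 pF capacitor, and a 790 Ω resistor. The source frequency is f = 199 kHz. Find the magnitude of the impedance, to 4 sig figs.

4485 Ω

ω = 2πf = 1.25e+06 rad/s
X_L = ωL = 7090 Ω
X_C = 1/(ωC) = 2675 Ω
Net reactance X = X_L − X_C = 4415 Ω
Z = 790.0 + j4415 Ω
|Z| = √(790.0² + 4415²) = 4485 Ω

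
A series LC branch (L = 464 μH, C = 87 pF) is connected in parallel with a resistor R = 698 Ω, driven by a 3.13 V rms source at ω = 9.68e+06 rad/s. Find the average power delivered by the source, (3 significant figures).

X_L = ωL = 4490 Ω
X_C = 1/(ωC) = 1190 Ω
Branch 1: Z₁ = R = 698 Ω
Branch 2 (series LC): Z₂ = j(X_L − X_C) = j3300 Ω
Parallel: Z = Z₁Z₂/(Z₁+Z₂), |Z| = 683 Ω, ∠Z = 11.9°
I = V/|Z| = 4.58 mA
P = VI cos φ = 3.13 × 0.00458 × cos(11.9°) = 14.0 mW

14.0 mW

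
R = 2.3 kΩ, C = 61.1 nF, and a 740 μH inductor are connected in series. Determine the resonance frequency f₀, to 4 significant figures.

ω₀ = 1/√(LC) = 1/√(0.00074 × 6.11e-08) = 148700 rad/s
f₀ = ω₀/(2π) = 23.67 kHz

23.67 kHz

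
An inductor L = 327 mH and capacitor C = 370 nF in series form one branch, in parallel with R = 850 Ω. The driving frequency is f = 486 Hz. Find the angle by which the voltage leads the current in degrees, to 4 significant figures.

82.40°

ω = 2πf = 3054 rad/s
X_L = ωL = 998.5 Ω
X_C = 1/(ωC) = 885.1 Ω
Branch 1: Z₁ = R = 850.0 Ω
Branch 2 (series LC): Z₂ = j(X_L − X_C) = j113.5 Ω
Parallel: Z = Z₁Z₂/(Z₁+Z₂), |Z| = 112.5 Ω, ∠Z = 82.40°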